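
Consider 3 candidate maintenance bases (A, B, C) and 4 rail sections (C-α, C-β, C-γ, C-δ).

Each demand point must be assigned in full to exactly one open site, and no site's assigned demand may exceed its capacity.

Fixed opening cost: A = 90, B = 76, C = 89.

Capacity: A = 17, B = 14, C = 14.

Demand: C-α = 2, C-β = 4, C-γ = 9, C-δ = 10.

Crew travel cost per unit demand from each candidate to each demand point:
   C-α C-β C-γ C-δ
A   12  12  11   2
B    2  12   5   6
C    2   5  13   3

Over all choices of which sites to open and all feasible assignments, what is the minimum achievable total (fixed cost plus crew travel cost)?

264

Open {B, C}; cheapest assignment that respects the capacities:
  B (cap 14, load 11): C-α, C-γ — cost 2×2 + 9×5 = 49
  C (cap 14, load 14): C-β, C-δ — cost 4×5 + 10×3 = 50
  Shipping 99, fixed 165 → total 264.
  Any other capacity-feasible assignment to {B, C} ships for at least 99.
Compare {A, B}: its best feasible assignment gives total 283.
Compare {A, B, C}: its best feasible assignment gives total 344.
Every other set of open sites that can feasibly serve all demand totals ≥ 283 even under its best assignment. Minimum: 264.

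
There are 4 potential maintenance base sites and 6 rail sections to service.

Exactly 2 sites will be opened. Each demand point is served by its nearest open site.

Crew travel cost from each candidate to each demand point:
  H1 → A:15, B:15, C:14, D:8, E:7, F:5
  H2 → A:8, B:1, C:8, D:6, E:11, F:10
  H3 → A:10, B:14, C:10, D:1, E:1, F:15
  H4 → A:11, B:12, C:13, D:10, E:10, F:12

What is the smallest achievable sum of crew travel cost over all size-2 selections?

29

Open {H2, H3}.
  A→H2 8, B→H2 1, C→H2 8, D→H3 1, E→H3 1, F→H2 10  ⇒ total 29.
Compare {H1, H2}: total 35.
Compare {H1, H3}: total 41.
No size-2 selection does better; minimum is 29.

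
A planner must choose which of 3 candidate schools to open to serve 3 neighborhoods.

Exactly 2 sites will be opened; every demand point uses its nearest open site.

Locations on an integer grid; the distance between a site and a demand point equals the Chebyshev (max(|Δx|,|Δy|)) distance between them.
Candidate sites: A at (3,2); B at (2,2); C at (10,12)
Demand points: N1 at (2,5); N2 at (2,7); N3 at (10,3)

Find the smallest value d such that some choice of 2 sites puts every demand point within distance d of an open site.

Open {A, B}.
  Farthest demand point is N3 at distance 7 (to A); all others are ≤ 7.
With {A, C} the worst case is 7.
With {B, C} the worst case is 8.
No size-2 selection achieves below 7.

7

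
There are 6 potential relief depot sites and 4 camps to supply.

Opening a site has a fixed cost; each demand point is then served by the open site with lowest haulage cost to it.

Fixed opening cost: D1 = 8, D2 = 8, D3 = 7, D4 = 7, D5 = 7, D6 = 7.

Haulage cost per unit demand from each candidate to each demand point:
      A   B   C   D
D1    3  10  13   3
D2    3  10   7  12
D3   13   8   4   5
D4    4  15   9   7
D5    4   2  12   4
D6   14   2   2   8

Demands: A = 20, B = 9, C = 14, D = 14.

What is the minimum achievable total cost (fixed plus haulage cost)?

163

Open {D1, D6}: assign each demand point to its cheapest open site.
  A→D1 20×3=60, B→D6 9×2=18, C→D6 14×2=28, D→D1 14×3=42
  haulage cost 148, fixed 15 → total 163.
Compare {D1, D3, D6}: haulage cost 148 + fixed 22 = 170.
Compare {D1, D4, D6}: haulage cost 148 + fixed 22 = 170.
Compare {D1, D5, D6}: haulage cost 148 + fixed 22 = 170.
All other subsets cost ≥ 170. Minimum total cost: 163.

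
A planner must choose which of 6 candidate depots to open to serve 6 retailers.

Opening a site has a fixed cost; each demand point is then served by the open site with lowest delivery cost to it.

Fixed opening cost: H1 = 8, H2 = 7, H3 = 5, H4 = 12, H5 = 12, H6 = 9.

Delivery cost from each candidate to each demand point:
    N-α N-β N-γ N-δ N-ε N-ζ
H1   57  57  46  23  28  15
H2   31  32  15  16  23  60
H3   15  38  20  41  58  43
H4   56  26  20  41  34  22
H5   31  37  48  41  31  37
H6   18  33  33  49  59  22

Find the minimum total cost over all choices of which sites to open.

Open {H1, H2, H3}: assign each demand point to its cheapest open site.
  N-α→H3 15, N-β→H2 32, N-γ→H2 15, N-δ→H2 16, N-ε→H2 23, N-ζ→H1 15
  delivery cost 116, fixed 20 → total 136.
Compare {H2, H3, H4}: delivery cost 117 + fixed 24 = 141.
Compare {H2, H6}: delivery cost 126 + fixed 16 = 142.
Compare {H1, H2, H3, H4}: delivery cost 110 + fixed 32 = 142.
All other subsets cost ≥ 141. Minimum total cost: 136.

136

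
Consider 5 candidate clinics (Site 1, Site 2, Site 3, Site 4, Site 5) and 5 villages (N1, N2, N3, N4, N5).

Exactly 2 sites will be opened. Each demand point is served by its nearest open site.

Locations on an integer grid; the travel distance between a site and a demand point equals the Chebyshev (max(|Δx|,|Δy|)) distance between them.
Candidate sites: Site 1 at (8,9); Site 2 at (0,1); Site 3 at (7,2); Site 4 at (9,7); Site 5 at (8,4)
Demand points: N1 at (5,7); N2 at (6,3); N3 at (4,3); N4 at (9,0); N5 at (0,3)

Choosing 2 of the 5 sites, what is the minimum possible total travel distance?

Open {Site 2, Site 3}.
  N1→Site 3 5, N2→Site 3 1, N3→Site 3 3, N4→Site 3 2, N5→Site 2 2  ⇒ total 13.
Compare {Site 2, Site 5}: total 15.
Compare {Site 1, Site 3}: total 16.
No size-2 selection does better; minimum is 13.

13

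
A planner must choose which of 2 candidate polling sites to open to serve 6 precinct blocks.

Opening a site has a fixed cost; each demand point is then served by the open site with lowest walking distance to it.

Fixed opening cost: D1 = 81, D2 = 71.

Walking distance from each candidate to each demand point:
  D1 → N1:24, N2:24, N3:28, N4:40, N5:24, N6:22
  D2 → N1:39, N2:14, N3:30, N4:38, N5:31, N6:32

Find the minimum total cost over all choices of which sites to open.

Open {D1}: assign each demand point to its cheapest open site.
  N1→D1 24, N2→D1 24, N3→D1 28, N4→D1 40, N5→D1 24, N6→D1 22
  walking distance 162, fixed 81 → total 243.
Compare {D2}: walking distance 184 + fixed 71 = 255.
Compare {D1, D2}: walking distance 150 + fixed 152 = 302.

243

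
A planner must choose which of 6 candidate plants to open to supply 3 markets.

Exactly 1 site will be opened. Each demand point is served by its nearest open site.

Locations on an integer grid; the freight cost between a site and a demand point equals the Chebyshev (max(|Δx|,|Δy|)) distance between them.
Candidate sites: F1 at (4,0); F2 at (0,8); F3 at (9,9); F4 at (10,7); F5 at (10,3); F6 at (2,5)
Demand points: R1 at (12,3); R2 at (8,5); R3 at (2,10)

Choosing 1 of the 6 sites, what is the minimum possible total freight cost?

12

Open {F5}.
  R1→F5 2, R2→F5 2, R3→F5 8  ⇒ total 12.
Compare {F4}: total 14.
Compare {F3}: total 17.
No size-1 selection does better; minimum is 12.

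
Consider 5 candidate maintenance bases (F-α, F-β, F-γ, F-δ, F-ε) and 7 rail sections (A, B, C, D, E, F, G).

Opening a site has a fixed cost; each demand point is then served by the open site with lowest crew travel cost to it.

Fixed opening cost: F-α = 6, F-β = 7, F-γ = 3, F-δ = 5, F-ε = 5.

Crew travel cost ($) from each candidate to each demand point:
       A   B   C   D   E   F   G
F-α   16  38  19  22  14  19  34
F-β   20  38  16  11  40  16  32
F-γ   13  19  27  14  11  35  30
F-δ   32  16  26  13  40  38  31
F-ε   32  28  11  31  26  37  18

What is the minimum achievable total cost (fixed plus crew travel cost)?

Open {F-β, F-γ, F-ε}: assign each demand point to its cheapest open site.
  A→F-γ 13, B→F-γ 19, C→F-ε 11, D→F-β 11, E→F-γ 11, F→F-β 16, G→F-ε 18
  crew travel cost 99, fixed 15 → total 114.
Compare {F-β, F-γ, F-δ, F-ε}: crew travel cost 96 + fixed 20 = 116.
Compare {F-α, F-γ, F-ε}: crew travel cost 105 + fixed 14 = 119.
Compare {F-α, F-β, F-γ, F-ε}: crew travel cost 99 + fixed 21 = 120.
All other subsets cost ≥ 116. Minimum total cost: 114.

114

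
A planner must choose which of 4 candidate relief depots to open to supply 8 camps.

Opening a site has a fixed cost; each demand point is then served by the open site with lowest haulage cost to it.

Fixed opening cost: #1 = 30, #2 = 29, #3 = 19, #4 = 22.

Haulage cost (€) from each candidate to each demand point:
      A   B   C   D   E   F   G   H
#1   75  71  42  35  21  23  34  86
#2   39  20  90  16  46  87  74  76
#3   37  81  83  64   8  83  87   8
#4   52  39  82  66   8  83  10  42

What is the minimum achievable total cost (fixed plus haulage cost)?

Open {#1, #2, #3, #4}: assign each demand point to its cheapest open site.
  A→#3 37, B→#2 20, C→#1 42, D→#2 16, E→#3 8, F→#1 23, G→#4 10, H→#3 8
  haulage cost 164, fixed 100 → total 264.
Compare {#1, #2, #3}: haulage cost 188 + fixed 78 = 266.
Compare {#1, #3, #4}: haulage cost 202 + fixed 71 = 273.
Compare {#1, #2, #4}: haulage cost 200 + fixed 81 = 281.
All other subsets cost ≥ 266. Minimum total cost: 264.

264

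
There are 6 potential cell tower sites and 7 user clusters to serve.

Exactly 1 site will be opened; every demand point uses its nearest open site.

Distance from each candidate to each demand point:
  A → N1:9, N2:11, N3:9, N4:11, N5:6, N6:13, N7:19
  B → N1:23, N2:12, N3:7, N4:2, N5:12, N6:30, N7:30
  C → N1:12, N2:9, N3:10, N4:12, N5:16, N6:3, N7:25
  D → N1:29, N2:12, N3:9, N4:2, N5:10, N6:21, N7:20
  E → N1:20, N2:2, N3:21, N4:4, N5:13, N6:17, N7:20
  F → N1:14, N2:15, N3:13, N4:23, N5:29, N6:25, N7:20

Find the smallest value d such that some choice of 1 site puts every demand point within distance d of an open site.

19

Open {A}.
  Farthest demand point is N7 at distance 19 (to A); all others are ≤ 19.
With {E} the worst case is 21.
With {C} the worst case is 25.
No size-1 selection achieves below 19.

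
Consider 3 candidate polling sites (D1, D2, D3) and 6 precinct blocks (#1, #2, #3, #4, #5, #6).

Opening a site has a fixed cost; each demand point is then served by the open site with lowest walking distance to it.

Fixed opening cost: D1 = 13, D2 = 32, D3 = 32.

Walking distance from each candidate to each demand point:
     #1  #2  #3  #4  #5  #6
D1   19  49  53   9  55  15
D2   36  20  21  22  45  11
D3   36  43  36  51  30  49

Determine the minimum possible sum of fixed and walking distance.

170

Open {D1, D2}: assign each demand point to its cheapest open site.
  #1→D1 19, #2→D2 20, #3→D2 21, #4→D1 9, #5→D2 45, #6→D2 11
  walking distance 125, fixed 45 → total 170.
Compare {D2}: walking distance 155 + fixed 32 = 187.
Compare {D1, D2, D3}: walking distance 110 + fixed 77 = 187.
Compare {D1, D3}: walking distance 152 + fixed 45 = 197.
All other subsets cost ≥ 187. Minimum total cost: 170.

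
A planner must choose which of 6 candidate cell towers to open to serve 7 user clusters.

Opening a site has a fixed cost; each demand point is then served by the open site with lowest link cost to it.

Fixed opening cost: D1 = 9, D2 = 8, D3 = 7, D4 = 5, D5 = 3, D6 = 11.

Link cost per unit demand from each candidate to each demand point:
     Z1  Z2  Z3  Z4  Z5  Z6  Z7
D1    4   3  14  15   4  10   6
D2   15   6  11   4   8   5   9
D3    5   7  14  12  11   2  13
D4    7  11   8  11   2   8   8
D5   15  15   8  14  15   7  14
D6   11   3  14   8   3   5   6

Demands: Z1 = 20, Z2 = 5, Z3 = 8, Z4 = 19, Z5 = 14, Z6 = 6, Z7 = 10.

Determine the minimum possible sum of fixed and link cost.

364

Open {D1, D2, D3, D4}: assign each demand point to its cheapest open site.
  Z1→D1 20×4=80, Z2→D1 5×3=15, Z3→D4 8×8=64, Z4→D2 19×4=76, Z5→D4 14×2=28, Z6→D3 6×2=12, Z7→D1 10×6=60
  link cost 335, fixed 29 → total 364.
Compare {D1, D2, D3, D4, D5}: link cost 335 + fixed 32 = 367.
Compare {D1, D2, D4}: link cost 353 + fixed 22 = 375.
Compare {D1, D2, D3, D4, D6}: link cost 335 + fixed 40 = 375.
All other subsets cost ≥ 367. Minimum total cost: 364.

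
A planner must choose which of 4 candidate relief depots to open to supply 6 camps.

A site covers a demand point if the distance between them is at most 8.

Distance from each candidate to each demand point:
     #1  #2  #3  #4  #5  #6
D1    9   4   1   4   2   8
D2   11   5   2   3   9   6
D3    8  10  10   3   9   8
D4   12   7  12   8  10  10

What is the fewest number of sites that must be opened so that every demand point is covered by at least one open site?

2

Coverage sets (demand points within 8 of each site):
  D1: {#2, #3, #4, #5, #6}
  D2: {#2, #3, #4, #6}
  D3: {#1, #4, #6}
  D4: {#2, #4}
No single site covers all 6 demand points.
But {D1, D3} covers everything, so the minimum is 2.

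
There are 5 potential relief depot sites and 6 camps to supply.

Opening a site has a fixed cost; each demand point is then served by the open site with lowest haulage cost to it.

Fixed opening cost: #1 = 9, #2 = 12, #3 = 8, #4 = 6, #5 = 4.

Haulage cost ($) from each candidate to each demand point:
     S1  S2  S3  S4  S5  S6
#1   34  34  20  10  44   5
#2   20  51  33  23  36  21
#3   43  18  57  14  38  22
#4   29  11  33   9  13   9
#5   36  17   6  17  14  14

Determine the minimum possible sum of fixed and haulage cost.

Open {#4, #5}: assign each demand point to its cheapest open site.
  S1→#4 29, S2→#4 11, S3→#5 6, S4→#4 9, S5→#4 13, S6→#4 9
  haulage cost 77, fixed 10 → total 87.
Compare {#2, #4, #5}: haulage cost 68 + fixed 22 = 90.
Compare {#1, #4, #5}: haulage cost 73 + fixed 19 = 92.
Compare {#3, #4, #5}: haulage cost 77 + fixed 18 = 95.
All other subsets cost ≥ 90. Minimum total cost: 87.

87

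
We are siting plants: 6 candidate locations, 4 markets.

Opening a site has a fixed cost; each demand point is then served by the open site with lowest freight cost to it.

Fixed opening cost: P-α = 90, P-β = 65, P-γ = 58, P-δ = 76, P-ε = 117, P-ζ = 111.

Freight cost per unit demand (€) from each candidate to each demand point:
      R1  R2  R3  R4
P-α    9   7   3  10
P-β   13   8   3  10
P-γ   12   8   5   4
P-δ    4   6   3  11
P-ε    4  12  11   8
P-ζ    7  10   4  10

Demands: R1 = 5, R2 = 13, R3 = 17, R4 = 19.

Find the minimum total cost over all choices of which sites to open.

359

Open {P-γ, P-δ}: assign each demand point to its cheapest open site.
  R1→P-δ 5×4=20, R2→P-δ 13×6=78, R3→P-δ 17×3=51, R4→P-γ 19×4=76
  freight cost 225, fixed 134 → total 359.
Compare {P-γ}: freight cost 325 + fixed 58 = 383.
Compare {P-α, P-γ}: freight cost 263 + fixed 148 = 411.
Compare {P-β, P-γ}: freight cost 291 + fixed 123 = 414.
All other subsets cost ≥ 383. Minimum total cost: 359.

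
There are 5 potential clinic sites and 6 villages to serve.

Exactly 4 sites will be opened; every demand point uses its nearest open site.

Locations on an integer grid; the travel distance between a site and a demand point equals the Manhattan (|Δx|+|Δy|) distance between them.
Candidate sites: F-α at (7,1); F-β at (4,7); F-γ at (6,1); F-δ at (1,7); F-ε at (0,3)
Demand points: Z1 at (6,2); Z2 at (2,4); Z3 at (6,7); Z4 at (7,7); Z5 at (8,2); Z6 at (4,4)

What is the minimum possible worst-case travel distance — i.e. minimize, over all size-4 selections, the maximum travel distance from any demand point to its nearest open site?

Open {F-α, F-β, F-γ, F-ε}.
  Farthest demand point is Z2 at travel distance 3 (to F-ε); all others are ≤ 3.
With {F-α, F-β, F-δ, F-ε} the worst case is 3.
With {F-β, F-γ, F-δ, F-ε} the worst case is 3.
No size-4 selection achieves below 3.

3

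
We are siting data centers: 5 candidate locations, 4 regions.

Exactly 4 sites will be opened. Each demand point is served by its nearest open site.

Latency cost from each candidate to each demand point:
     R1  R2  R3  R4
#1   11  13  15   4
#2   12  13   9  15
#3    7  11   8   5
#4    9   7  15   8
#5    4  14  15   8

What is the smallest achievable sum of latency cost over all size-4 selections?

Open {#1, #3, #4, #5}.
  R1→#5 4, R2→#4 7, R3→#3 8, R4→#1 4  ⇒ total 23.
Compare {#1, #2, #4, #5}: total 24.
Compare {#2, #3, #4, #5}: total 24.
No size-4 selection does better; minimum is 23.

23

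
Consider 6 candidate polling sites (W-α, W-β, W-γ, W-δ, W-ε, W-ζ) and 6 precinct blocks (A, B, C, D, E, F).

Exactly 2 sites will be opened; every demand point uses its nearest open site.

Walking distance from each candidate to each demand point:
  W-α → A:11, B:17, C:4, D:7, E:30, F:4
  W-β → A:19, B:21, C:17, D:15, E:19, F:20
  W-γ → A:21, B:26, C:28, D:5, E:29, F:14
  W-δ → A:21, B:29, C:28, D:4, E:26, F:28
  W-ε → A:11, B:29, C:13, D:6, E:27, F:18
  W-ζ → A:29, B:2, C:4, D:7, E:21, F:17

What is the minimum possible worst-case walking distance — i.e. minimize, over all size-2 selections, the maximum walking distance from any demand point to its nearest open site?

19

Open {W-α, W-β}.
  Farthest demand point is E at walking distance 19 (to W-β); all others are ≤ 19.
With {W-β, W-ζ} the worst case is 19.
With {W-α, W-ζ} the worst case is 21.
No size-2 selection achieves below 19.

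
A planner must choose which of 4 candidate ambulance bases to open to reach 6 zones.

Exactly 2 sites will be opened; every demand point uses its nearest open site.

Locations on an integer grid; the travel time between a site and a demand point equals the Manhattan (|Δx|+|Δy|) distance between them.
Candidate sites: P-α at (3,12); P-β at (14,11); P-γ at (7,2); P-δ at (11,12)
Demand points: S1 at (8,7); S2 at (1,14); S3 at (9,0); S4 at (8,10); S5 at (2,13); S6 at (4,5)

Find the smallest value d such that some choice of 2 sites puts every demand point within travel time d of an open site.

Open {P-α, P-γ}.
  Farthest demand point is S4 at travel time 7 (to P-α); all others are ≤ 7.
With {P-γ, P-δ} the worst case is 12.
With {P-α, P-δ} the worst case is 14.
No size-2 selection achieves below 7.

7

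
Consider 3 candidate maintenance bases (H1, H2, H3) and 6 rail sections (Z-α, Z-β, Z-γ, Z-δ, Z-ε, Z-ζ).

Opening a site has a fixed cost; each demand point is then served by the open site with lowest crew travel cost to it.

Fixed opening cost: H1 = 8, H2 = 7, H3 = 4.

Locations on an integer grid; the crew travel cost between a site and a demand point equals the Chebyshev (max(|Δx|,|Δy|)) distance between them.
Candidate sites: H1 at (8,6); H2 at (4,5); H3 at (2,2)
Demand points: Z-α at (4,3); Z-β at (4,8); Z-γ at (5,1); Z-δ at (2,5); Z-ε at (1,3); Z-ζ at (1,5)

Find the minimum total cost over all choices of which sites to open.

22

Open {H3}: assign each demand point to its cheapest open site.
  Z-α→H3 2, Z-β→H3 6, Z-γ→H3 3, Z-δ→H3 3, Z-ε→H3 1, Z-ζ→H3 3
  crew travel cost 18, fixed 4 → total 22.
Compare {H2}: crew travel cost 17 + fixed 7 = 24.
Compare {H2, H3}: crew travel cost 14 + fixed 11 = 25.
Compare {H1, H3}: crew travel cost 16 + fixed 12 = 28.
All other subsets cost ≥ 24. Minimum total cost: 22.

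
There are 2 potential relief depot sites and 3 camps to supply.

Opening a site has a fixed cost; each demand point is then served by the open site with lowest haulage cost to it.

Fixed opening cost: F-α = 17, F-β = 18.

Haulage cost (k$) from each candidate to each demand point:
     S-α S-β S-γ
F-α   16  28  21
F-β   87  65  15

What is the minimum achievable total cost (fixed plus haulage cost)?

Open {F-α}: assign each demand point to its cheapest open site.
  S-α→F-α 16, S-β→F-α 28, S-γ→F-α 21
  haulage cost 65, fixed 17 → total 82.
Compare {F-α, F-β}: haulage cost 59 + fixed 35 = 94.
Compare {F-β}: haulage cost 167 + fixed 18 = 185.

82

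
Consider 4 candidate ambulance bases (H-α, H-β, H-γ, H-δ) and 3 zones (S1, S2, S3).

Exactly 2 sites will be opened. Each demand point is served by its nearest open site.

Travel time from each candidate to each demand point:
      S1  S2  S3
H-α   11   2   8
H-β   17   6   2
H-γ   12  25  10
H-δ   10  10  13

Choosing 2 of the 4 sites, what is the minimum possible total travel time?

Open {H-α, H-β}.
  S1→H-α 11, S2→H-α 2, S3→H-β 2  ⇒ total 15.
Compare {H-β, H-δ}: total 18.
Compare {H-α, H-δ}: total 20.
No size-2 selection does better; minimum is 15.

15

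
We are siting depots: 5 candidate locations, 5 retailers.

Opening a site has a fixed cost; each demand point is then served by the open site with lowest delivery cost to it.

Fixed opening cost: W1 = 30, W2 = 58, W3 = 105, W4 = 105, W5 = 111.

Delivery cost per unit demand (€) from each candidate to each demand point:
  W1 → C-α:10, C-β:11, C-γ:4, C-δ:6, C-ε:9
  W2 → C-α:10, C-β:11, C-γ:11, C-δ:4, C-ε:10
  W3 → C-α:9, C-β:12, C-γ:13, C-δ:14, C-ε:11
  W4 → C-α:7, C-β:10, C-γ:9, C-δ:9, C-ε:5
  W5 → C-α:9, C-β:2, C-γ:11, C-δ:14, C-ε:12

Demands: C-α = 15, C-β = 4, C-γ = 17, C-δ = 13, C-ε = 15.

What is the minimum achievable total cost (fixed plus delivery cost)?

501

Open {W1, W4}: assign each demand point to its cheapest open site.
  C-α→W4 15×7=105, C-β→W4 4×10=40, C-γ→W1 17×4=68, C-δ→W1 13×6=78, C-ε→W4 15×5=75
  delivery cost 366, fixed 135 → total 501.
Compare {W1}: delivery cost 475 + fixed 30 = 505.
Compare {W1, W2, W4}: delivery cost 340 + fixed 193 = 533.
Compare {W1, W2}: delivery cost 449 + fixed 88 = 537.
All other subsets cost ≥ 505. Minimum total cost: 501.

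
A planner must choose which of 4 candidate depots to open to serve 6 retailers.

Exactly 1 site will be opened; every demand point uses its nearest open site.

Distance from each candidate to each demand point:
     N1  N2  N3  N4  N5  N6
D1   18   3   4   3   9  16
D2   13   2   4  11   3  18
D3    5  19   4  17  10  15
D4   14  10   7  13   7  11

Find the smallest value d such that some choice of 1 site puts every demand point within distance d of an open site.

14

Open {D4}.
  Farthest demand point is N1 at distance 14 (to D4); all others are ≤ 14.
With {D1} the worst case is 18.
With {D2} the worst case is 18.
No size-1 selection achieves below 14.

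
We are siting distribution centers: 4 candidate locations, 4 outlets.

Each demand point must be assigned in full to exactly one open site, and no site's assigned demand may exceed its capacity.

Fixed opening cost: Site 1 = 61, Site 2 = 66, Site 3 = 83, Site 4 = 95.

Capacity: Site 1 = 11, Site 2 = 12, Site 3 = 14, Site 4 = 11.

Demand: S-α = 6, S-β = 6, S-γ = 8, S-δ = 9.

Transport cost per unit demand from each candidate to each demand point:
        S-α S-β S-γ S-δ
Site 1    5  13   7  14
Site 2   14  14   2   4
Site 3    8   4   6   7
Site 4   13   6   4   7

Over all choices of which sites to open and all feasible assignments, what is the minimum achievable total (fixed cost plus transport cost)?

Open {Site 1, Site 2, Site 3}; cheapest assignment that respects the capacities:
  Site 1 (cap 11, load 6): S-α — cost 6×5 = 30
  Site 2 (cap 12, load 9): S-δ — cost 9×4 = 36
  Site 3 (cap 14, load 14): S-β, S-γ — cost 6×4 + 8×6 = 72
  Shipping 138, fixed 210 → total 348.
  Any other capacity-feasible assignment to {Site 1, Site 2, Site 3} ships for at least 138.
Compare {Site 2, Site 3, Site 4}: its best feasible assignment gives total 384.
Compare {Site 1, Site 3, Site 4}: its best feasible assignment gives total 404.
Every other set of open sites that can feasibly serve all demand totals ≥ 384 even under its best assignment. Minimum: 348.

348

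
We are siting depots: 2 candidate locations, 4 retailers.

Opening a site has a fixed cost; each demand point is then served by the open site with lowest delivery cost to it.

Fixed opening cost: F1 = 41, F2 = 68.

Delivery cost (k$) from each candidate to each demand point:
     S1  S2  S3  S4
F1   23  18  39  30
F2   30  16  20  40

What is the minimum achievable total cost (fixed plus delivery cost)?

Open {F1}: assign each demand point to its cheapest open site.
  S1→F1 23, S2→F1 18, S3→F1 39, S4→F1 30
  delivery cost 110, fixed 41 → total 151.
Compare {F2}: delivery cost 106 + fixed 68 = 174.
Compare {F1, F2}: delivery cost 89 + fixed 109 = 198.

151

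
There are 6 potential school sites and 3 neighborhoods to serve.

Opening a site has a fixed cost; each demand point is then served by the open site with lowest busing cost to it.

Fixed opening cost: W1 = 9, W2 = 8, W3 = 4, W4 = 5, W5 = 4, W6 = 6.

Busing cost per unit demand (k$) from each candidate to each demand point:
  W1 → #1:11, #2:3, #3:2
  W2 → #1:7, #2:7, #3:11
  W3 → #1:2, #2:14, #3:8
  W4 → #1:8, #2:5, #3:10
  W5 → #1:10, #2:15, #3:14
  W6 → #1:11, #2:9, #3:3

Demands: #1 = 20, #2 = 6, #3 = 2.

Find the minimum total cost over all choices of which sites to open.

Open {W1, W3}: assign each demand point to its cheapest open site.
  #1→W3 20×2=40, #2→W1 6×3=18, #3→W1 2×2=4
  busing cost 62, fixed 13 → total 75.
Compare {W1, W3, W5}: busing cost 62 + fixed 17 = 79.
Compare {W1, W3, W4}: busing cost 62 + fixed 18 = 80.
Compare {W1, W3, W6}: busing cost 62 + fixed 19 = 81.
All other subsets cost ≥ 79. Minimum total cost: 75.

75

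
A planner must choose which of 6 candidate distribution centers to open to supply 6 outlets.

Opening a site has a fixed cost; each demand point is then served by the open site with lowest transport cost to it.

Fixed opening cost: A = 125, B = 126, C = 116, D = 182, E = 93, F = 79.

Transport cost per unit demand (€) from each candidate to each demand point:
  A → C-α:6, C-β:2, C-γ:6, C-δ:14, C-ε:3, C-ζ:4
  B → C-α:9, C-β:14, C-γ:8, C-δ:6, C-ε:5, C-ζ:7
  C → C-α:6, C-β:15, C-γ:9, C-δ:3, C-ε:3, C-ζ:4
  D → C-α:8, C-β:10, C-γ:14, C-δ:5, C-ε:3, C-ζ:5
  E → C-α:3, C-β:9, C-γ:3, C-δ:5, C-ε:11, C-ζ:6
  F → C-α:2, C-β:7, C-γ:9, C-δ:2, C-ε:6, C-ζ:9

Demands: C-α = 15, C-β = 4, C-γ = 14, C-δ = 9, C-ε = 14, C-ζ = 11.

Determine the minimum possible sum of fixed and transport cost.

430

Open {A, F}: assign each demand point to its cheapest open site.
  C-α→F 15×2=30, C-β→A 4×2=8, C-γ→A 14×6=84, C-δ→F 9×2=18, C-ε→A 14×3=42, C-ζ→A 11×4=44
  transport cost 226, fixed 204 → total 430.
Compare {E, F}: transport cost 268 + fixed 172 = 440.
Compare {A, E}: transport cost 226 + fixed 218 = 444.
Compare {C, E}: transport cost 236 + fixed 209 = 445.
All other subsets cost ≥ 440. Minimum total cost: 430.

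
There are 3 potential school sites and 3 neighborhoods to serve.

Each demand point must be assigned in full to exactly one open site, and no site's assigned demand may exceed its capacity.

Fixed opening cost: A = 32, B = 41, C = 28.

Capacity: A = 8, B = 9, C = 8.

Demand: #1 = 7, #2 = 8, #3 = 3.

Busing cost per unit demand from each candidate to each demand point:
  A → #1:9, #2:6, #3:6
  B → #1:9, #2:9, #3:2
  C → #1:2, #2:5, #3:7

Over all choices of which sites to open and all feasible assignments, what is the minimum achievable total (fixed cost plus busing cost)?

169

Open {A, B, C}; cheapest assignment that respects the capacities:
  A (cap 8, load 8): #2 — cost 8×6 = 48
  B (cap 9, load 3): #3 — cost 3×2 = 6
  C (cap 8, load 7): #1 — cost 7×2 = 14
  Shipping 68, fixed 101 → total 169.
  Any other capacity-feasible assignment to {A, B, C} ships for at least 68.
Total demand is 18 and no other set of sites has combined capacity ≥ 18, so {A, B, C} is the only feasible choice of open sites. Minimum: 169.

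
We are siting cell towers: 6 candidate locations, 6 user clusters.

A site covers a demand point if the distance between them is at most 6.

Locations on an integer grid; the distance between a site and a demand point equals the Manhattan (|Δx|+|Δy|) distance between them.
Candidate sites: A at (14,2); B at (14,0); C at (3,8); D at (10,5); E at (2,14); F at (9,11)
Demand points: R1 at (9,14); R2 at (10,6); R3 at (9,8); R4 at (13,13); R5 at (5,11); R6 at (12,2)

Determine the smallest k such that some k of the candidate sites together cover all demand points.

2

Coverage sets (demand points within 6 of each site):
  A: {R6}
  B: {R6}
  C: {R3, R5}
  D: {R2, R3, R6}
  E: {R5}
  F: {R1, R2, R3, R4, R5}
No single site covers all 6 demand points.
But {A, F} covers everything, so the minimum is 2.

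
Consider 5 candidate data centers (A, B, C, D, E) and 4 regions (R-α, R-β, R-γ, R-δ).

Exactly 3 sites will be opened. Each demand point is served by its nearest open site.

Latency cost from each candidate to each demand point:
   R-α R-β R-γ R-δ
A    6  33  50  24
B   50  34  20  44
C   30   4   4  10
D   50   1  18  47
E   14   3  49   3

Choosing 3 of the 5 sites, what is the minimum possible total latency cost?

Open {A, C, E}.
  R-α→A 6, R-β→E 3, R-γ→C 4, R-δ→E 3  ⇒ total 16.
Compare {A, C, D}: total 21.
Compare {C, D, E}: total 22.
No size-3 selection does better; minimum is 16.

16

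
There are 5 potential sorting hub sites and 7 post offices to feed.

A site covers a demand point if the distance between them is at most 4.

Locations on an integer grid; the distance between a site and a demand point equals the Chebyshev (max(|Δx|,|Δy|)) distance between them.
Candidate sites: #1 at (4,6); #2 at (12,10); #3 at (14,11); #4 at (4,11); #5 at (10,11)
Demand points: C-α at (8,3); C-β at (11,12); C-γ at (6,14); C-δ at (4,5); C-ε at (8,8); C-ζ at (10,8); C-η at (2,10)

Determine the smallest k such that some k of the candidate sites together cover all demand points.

2

Coverage sets (demand points within 4 of each site):
  #1: {C-α, C-δ, C-ε, C-η}
  #2: {C-β, C-ε, C-ζ}
  #3: {C-β, C-ζ}
  #4: {C-γ, C-ε, C-η}
  #5: {C-β, C-γ, C-ε, C-ζ}
No single site covers all 7 demand points.
But {#1, #5} covers everything, so the minimum is 2.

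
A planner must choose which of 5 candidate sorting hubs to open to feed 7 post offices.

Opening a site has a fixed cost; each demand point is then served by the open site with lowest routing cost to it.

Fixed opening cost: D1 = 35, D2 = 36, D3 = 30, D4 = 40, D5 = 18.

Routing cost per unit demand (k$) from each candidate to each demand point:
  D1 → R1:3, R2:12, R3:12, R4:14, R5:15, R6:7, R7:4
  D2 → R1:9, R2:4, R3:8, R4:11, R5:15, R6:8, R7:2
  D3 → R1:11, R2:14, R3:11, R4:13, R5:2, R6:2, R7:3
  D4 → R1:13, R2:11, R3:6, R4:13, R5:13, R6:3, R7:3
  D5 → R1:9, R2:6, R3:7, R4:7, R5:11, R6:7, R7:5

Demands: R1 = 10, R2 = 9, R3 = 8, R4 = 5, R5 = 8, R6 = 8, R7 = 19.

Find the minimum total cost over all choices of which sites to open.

346

Open {D1, D2, D3, D5}: assign each demand point to its cheapest open site.
  R1→D1 10×3=30, R2→D2 9×4=36, R3→D5 8×7=56, R4→D5 5×7=35, R5→D3 8×2=16, R6→D3 8×2=16, R7→D2 19×2=38
  routing cost 227, fixed 119 → total 346.
Compare {D1, D3, D5}: routing cost 264 + fixed 83 = 347.
Compare {D1, D2, D3}: routing cost 255 + fixed 101 = 356.
Compare {D2, D3, D5}: routing cost 287 + fixed 84 = 371.
All other subsets cost ≥ 347. Minimum total cost: 346.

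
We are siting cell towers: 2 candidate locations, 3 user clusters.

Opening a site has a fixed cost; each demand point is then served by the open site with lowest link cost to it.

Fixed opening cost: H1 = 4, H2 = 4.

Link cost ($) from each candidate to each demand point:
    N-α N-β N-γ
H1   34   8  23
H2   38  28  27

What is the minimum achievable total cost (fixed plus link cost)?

Open {H1}: assign each demand point to its cheapest open site.
  N-α→H1 34, N-β→H1 8, N-γ→H1 23
  link cost 65, fixed 4 → total 69.
Compare {H1, H2}: link cost 65 + fixed 8 = 73.
Compare {H2}: link cost 93 + fixed 4 = 97.

69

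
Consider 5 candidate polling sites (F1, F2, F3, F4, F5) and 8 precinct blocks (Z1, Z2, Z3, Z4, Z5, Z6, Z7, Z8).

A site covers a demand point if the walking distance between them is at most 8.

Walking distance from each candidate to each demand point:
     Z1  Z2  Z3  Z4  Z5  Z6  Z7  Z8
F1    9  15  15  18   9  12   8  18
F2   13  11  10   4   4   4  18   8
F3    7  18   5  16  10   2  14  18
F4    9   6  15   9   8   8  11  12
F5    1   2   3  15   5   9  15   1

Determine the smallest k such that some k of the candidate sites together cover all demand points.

3

Coverage sets (demand points within 8 of each site):
  F1: {Z7}
  F2: {Z4, Z5, Z6, Z8}
  F3: {Z1, Z3, Z6}
  F4: {Z2, Z5, Z6}
  F5: {Z1, Z2, Z3, Z5, Z8}
No 2 sites suffice: every size-2 union leaves at least one demand point uncovered.
But {F1, F2, F5} covers everything, so the minimum is 3.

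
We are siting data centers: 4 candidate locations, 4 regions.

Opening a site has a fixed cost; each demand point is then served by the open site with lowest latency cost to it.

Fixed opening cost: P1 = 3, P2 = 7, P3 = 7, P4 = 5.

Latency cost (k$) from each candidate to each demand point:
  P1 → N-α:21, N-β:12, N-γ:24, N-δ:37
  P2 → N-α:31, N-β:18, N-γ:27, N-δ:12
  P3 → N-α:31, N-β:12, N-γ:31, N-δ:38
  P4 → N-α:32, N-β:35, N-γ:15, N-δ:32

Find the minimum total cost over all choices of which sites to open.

75

Open {P1, P2, P4}: assign each demand point to its cheapest open site.
  N-α→P1 21, N-β→P1 12, N-γ→P4 15, N-δ→P2 12
  latency cost 60, fixed 15 → total 75.
Compare {P1, P2}: latency cost 69 + fixed 10 = 79.
Compare {P1, P2, P3, P4}: latency cost 60 + fixed 22 = 82.
Compare {P1, P2, P3}: latency cost 69 + fixed 17 = 86.
All other subsets cost ≥ 79. Minimum total cost: 75.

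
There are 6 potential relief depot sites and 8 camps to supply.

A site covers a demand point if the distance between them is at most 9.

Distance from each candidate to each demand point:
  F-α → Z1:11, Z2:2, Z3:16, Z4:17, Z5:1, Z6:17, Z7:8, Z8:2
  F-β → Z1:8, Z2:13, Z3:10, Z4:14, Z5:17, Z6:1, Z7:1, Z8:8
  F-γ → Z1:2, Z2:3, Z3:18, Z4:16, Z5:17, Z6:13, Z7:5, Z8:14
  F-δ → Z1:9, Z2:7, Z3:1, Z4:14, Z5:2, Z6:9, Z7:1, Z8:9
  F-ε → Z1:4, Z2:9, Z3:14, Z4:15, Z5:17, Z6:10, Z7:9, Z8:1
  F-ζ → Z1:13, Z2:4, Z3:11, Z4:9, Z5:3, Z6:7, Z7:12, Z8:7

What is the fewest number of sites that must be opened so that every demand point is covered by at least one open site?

2

Coverage sets (demand points within 9 of each site):
  F-α: {Z2, Z5, Z7, Z8}
  F-β: {Z1, Z6, Z7, Z8}
  F-γ: {Z1, Z2, Z7}
  F-δ: {Z1, Z2, Z3, Z5, Z6, Z7, Z8}
  F-ε: {Z1, Z2, Z7, Z8}
  F-ζ: {Z2, Z4, Z5, Z6, Z8}
No single site covers all 8 demand points.
But {F-δ, F-ζ} covers everything, so the minimum is 2.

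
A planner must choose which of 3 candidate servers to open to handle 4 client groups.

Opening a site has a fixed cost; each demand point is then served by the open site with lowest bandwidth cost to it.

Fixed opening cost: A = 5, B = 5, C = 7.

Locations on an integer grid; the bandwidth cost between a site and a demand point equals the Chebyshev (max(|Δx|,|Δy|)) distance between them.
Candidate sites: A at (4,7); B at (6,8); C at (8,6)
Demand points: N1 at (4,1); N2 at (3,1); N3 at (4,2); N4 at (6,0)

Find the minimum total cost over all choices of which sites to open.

27

Open {C}: assign each demand point to its cheapest open site.
  N1→C 5, N2→C 5, N3→C 4, N4→C 6
  bandwidth cost 20, fixed 7 → total 27.
Compare {A}: bandwidth cost 24 + fixed 5 = 29.
Compare {A, C}: bandwidth cost 20 + fixed 12 = 32.
Compare {B, C}: bandwidth cost 20 + fixed 12 = 32.
All other subsets cost ≥ 29. Minimum total cost: 27.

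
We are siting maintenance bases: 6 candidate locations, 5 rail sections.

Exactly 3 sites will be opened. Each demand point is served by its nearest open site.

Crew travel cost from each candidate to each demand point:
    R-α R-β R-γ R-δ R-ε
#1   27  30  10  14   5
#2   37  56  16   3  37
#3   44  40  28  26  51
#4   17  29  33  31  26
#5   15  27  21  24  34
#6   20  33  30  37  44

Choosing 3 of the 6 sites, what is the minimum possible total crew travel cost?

60

Open {#1, #2, #5}.
  R-α→#5 15, R-β→#5 27, R-γ→#1 10, R-δ→#2 3, R-ε→#1 5  ⇒ total 60.
Compare {#1, #2, #4}: total 64.
Compare {#1, #2, #6}: total 68.
No size-3 selection does better; minimum is 60.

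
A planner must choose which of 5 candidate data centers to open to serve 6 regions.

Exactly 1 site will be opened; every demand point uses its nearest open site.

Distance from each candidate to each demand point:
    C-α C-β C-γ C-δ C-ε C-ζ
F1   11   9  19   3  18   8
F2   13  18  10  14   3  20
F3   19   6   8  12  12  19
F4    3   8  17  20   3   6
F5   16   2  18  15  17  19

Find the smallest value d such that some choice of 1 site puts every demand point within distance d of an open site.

19

Open {F1}.
  Farthest demand point is C-γ at distance 19 (to F1); all others are ≤ 19.
With {F3} the worst case is 19.
With {F5} the worst case is 19.
No size-1 selection achieves below 19.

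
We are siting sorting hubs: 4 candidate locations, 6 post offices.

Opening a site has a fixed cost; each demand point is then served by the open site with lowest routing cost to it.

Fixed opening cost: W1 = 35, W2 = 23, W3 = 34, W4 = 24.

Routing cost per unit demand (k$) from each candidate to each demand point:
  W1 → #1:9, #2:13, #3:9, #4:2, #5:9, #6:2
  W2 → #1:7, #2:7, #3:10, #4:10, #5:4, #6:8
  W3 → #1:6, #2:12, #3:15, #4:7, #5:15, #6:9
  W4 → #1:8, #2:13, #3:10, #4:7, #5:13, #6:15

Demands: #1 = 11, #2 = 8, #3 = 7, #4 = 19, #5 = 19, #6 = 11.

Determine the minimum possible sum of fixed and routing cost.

Open {W1, W2}: assign each demand point to its cheapest open site.
  #1→W2 11×7=77, #2→W2 8×7=56, #3→W1 7×9=63, #4→W1 19×2=38, #5→W2 19×4=76, #6→W1 11×2=22
  routing cost 332, fixed 58 → total 390.
Compare {W1, W2, W3}: routing cost 321 + fixed 92 = 413.
Compare {W1, W2, W4}: routing cost 332 + fixed 82 = 414.
Compare {W1, W2, W3, W4}: routing cost 321 + fixed 116 = 437.
All other subsets cost ≥ 413. Minimum total cost: 390.

390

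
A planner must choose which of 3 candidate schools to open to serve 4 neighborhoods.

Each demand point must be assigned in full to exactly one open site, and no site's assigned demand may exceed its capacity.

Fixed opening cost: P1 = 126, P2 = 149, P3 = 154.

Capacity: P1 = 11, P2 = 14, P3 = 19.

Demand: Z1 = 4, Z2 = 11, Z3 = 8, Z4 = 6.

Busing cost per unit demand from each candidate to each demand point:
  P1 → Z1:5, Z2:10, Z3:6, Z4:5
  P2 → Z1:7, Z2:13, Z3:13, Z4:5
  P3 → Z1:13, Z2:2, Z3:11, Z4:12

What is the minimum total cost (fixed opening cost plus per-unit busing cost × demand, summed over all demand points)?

440

Open {P1, P3}; cheapest assignment that respects the capacities:
  P1 (cap 11, load 10): Z1, Z4 — cost 4×5 + 6×5 = 50
  P3 (cap 19, load 19): Z2, Z3 — cost 11×2 + 8×11 = 110
  Shipping 160, fixed 280 → total 440.
  Any other capacity-feasible assignment to {P1, P3} ships for at least 160.
Compare {P2, P3}: its best feasible assignment gives total 471.
Compare {P1, P2, P3}: its best feasible assignment gives total 557.
Every other set of open sites that can feasibly serve all demand totals ≥ 471 even under its best assignment. Minimum: 440.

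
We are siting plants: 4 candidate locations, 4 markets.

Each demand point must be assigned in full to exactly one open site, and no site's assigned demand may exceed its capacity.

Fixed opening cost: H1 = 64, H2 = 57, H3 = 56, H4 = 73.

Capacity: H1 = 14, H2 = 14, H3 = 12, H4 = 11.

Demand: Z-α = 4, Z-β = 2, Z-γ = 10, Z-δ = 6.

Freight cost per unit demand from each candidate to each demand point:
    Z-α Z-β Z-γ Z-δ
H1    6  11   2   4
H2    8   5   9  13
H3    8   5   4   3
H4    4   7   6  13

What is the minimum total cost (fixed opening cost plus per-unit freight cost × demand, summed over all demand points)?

Open {H1, H3}; cheapest assignment that respects the capacities:
  H1 (cap 14, load 14): Z-α, Z-γ — cost 4×6 + 10×2 = 44
  H3 (cap 12, load 8): Z-β, Z-δ — cost 2×5 + 6×3 = 28
  Shipping 72, fixed 120 → total 192.
  Any other capacity-feasible assignment to {H1, H3} ships for at least 72.
Compare {H3, H4}: its best feasible assignment gives total 249.
Compare {H1, H2, H3}: its best feasible assignment gives total 249.
Every other set of open sites that can feasibly serve all demand totals ≥ 249 even under its best assignment. Minimum: 192.

192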